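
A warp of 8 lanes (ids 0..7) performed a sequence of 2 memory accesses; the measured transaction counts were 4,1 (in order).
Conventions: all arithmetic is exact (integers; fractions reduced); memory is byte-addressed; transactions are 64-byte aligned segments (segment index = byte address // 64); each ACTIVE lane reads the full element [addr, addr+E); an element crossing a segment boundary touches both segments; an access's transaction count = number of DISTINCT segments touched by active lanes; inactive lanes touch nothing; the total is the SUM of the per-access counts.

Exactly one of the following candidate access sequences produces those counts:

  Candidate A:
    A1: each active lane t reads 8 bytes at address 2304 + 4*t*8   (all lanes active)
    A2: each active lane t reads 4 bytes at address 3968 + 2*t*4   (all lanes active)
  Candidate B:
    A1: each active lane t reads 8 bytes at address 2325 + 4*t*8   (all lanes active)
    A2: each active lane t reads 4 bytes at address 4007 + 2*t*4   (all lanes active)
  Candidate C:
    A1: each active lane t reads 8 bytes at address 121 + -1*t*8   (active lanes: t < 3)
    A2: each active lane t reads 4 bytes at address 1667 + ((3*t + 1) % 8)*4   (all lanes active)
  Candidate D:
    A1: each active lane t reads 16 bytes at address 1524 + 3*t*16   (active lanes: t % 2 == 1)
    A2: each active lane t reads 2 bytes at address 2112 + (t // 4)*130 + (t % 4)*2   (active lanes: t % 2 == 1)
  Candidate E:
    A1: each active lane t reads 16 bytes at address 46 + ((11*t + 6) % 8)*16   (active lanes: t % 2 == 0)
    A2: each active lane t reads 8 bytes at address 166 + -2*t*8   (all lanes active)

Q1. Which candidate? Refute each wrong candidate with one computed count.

B: A2 gives 2 transactions, not 1
C: A1 gives 2 transactions, not 4
D: A2 gives 2 transactions, not 1
E: A1 gives 3 transactions, not 4
A: all counts match (4,1)

Answer: A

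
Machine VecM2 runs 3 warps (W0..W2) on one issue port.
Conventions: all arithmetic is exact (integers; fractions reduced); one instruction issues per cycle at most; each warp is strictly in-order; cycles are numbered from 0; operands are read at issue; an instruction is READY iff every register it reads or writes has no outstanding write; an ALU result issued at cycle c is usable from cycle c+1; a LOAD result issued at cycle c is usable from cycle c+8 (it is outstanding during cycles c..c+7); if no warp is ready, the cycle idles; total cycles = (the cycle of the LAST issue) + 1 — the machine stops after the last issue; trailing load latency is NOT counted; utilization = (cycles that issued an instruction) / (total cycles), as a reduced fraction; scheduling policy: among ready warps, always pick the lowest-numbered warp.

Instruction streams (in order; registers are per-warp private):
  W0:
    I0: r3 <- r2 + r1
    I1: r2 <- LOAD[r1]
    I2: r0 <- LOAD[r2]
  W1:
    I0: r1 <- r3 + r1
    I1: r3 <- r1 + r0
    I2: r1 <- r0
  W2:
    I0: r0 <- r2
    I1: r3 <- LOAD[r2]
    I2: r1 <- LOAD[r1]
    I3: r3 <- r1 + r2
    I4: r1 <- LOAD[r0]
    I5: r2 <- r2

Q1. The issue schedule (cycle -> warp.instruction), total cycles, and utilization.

cycle 0: W0.I0
cycle 1: W0.I1
cycle 2: W1.I0
cycle 3: W1.I1
cycle 4: W1.I2
cycle 5: W2.I0
cycle 6: W2.I1
cycle 7: W2.I2
cycle 8: idle
cycle 9: W0.I2
cycle 10: idle
cycle 11: idle
cycle 12: idle
cycle 13: idle
cycle 14: idle
cycle 15: W2.I3
cycle 16: W2.I4
cycle 17: W2.I5

Answer: 18 cycles, utilization 2/3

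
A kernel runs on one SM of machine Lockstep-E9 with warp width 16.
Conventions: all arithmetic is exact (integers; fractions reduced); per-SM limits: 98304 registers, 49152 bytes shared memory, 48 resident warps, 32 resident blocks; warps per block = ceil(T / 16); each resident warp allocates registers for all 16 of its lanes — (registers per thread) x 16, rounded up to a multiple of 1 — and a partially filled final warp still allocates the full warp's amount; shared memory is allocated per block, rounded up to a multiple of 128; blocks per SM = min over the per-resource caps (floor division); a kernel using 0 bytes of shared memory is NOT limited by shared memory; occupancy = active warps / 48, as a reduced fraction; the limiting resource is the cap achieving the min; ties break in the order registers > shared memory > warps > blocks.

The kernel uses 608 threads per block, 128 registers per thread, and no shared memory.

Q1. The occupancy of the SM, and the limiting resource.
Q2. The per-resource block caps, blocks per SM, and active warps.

Answer: occupancy 19/24, limited by registers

registers: 1 block
shared memory: no limit (kernel uses none)
warps: 1 block
blocks: 32 blocks

Answer: 1 block, 38 active warps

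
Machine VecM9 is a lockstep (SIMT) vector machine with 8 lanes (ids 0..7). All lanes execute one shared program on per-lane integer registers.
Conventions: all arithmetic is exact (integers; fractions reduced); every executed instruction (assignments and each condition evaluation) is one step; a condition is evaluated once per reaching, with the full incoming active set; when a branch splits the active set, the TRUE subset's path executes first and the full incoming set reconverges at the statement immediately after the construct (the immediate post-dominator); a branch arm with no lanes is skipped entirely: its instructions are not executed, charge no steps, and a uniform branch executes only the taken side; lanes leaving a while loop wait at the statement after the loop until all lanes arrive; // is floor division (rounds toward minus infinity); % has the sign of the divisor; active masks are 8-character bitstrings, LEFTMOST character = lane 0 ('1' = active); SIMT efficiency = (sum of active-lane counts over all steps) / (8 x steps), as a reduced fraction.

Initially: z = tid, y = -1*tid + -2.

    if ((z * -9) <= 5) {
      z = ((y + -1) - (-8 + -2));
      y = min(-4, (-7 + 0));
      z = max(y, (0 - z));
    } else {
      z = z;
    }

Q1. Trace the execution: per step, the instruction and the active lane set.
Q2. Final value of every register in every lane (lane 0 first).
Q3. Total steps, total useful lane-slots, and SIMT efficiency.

step 0: eval ((z * -9) <= 5)         11111111
step 1: z <- ((y + -1) - (-8 + -2))  11111111
step 2: y <- min(-4, (-7 + 0))       11111111
step 3: z <- max(y, (0 - z))         11111111

Answer: 4 steps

z: -7,-6,-5,-4,-3,-2,-1,0
y: -7,-7,-7,-7,-7,-7,-7,-7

steps = 4; useful = 32; efficiency = 32/32 = 1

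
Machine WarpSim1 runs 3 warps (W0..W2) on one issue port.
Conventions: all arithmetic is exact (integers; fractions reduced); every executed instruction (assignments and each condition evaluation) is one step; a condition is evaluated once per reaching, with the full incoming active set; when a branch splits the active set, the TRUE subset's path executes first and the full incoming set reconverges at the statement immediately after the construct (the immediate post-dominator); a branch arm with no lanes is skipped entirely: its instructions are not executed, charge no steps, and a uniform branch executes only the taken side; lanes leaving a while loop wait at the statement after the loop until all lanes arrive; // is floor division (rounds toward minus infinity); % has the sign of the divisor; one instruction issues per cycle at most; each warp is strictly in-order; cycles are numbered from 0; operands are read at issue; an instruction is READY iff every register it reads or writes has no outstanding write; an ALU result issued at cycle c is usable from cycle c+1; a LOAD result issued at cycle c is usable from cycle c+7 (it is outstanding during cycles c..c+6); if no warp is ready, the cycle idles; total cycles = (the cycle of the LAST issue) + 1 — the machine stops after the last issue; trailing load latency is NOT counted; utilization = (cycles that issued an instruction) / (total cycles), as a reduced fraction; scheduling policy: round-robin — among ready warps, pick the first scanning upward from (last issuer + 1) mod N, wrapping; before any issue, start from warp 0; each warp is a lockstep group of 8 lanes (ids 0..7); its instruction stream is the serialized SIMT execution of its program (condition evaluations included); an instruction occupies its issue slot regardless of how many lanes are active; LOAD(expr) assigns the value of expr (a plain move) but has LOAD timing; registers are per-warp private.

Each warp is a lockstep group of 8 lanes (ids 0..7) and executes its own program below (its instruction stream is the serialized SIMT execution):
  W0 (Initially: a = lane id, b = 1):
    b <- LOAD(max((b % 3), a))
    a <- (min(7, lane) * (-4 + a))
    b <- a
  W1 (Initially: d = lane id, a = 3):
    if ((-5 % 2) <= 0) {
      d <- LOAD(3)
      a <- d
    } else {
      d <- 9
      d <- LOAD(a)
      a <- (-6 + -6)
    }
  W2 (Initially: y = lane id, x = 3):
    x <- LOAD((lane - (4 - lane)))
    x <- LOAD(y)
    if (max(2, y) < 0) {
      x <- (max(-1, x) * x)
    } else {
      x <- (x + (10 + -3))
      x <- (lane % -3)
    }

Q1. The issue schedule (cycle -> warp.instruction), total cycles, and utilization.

cycle 0: W0.I0
cycle 1: W1.I0
cycle 2: W2.I0
cycle 3: W0.I1
cycle 4: W1.I1
cycle 5: W1.I2
cycle 6: W1.I3
cycle 7: W0.I2
cycle 8: idle
cycle 9: W2.I1
cycle 10: W2.I2
cycle 11: idle
cycle 12: idle
cycle 13: idle
cycle 14: idle
cycle 15: idle
cycle 16: W2.I3
cycle 17: W2.I4

Answer: 18 cycles, utilization 2/3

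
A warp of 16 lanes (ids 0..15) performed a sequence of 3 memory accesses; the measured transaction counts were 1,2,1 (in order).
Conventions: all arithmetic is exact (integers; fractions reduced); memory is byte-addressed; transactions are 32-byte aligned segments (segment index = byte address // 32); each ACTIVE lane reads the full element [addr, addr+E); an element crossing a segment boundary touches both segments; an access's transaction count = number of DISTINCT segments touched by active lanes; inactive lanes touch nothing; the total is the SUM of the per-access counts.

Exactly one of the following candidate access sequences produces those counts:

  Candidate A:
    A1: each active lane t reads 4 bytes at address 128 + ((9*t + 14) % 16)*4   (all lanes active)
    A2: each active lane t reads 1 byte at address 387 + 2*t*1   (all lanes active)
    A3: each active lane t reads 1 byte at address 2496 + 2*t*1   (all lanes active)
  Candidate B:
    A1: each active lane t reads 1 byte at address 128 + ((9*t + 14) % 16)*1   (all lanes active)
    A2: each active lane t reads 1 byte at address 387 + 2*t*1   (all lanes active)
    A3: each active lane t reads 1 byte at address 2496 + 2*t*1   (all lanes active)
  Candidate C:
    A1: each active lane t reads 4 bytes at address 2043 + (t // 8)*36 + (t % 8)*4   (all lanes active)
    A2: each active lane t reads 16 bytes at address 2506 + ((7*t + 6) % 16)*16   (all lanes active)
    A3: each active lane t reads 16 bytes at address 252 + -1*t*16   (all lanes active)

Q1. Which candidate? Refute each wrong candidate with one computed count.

A: A1 gives 2 transactions, not 1
C: A1 gives 3 transactions, not 1
B: all counts match (1,2,1)

Answer: B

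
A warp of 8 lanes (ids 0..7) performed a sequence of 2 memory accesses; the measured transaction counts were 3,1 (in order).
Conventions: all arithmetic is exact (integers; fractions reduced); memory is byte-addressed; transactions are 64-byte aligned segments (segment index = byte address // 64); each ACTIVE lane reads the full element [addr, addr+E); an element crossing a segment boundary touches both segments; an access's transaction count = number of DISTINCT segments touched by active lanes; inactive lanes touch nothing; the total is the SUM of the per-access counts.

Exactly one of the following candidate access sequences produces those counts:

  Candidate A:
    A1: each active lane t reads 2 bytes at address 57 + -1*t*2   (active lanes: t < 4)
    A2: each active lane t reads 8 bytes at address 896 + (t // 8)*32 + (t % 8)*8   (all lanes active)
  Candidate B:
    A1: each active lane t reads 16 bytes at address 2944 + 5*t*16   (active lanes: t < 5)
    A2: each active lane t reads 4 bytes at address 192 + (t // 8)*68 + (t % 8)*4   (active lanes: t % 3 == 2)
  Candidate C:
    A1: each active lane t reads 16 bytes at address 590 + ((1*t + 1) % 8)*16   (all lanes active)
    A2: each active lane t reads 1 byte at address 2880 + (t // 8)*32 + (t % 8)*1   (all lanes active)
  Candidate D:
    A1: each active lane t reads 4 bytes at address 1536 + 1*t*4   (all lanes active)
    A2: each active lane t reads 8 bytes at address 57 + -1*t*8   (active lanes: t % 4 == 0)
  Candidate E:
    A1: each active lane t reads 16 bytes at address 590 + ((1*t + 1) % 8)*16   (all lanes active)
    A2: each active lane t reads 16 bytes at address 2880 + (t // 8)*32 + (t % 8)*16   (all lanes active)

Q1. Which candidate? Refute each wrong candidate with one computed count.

A: A1 gives 1 transaction, not 3
B: A1 gives 5 transactions, not 3
D: A1 gives 1 transaction, not 3
E: A2 gives 2 transactions, not 1
C: all counts match (3,1)

Answer: C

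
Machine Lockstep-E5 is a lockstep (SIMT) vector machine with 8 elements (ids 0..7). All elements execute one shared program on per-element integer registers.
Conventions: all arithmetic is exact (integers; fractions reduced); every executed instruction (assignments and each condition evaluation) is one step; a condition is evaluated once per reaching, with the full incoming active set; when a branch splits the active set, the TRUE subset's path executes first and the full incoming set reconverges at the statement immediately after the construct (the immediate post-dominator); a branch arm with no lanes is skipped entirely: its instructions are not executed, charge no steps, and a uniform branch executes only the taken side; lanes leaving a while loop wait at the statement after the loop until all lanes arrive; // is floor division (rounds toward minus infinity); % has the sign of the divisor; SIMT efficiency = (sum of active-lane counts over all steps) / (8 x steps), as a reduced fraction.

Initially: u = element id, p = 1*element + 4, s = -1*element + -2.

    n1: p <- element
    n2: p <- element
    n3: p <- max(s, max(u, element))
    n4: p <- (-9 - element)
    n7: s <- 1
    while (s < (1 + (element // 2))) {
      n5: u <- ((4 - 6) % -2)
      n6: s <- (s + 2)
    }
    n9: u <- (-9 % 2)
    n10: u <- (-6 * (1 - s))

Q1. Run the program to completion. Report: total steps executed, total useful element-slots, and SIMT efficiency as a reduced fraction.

Answer: 14 steps, 88 useful, 11/14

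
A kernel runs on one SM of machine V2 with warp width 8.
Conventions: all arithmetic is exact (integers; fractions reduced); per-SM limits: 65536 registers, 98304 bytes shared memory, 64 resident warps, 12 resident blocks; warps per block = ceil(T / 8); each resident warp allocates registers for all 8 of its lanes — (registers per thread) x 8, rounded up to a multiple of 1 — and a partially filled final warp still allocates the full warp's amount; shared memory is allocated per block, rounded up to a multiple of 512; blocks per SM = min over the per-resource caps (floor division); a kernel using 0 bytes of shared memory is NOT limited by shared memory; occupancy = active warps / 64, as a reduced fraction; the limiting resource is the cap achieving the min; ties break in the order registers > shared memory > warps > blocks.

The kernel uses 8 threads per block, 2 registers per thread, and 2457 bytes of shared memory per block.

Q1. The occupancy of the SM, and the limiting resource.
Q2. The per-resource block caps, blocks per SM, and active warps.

Answer: occupancy 3/16, limited by blocks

registers: 4096 blocks
shared memory: 38 blocks
warps: 64 blocks
blocks: 12 blocks

Answer: 12 blocks, 12 active warps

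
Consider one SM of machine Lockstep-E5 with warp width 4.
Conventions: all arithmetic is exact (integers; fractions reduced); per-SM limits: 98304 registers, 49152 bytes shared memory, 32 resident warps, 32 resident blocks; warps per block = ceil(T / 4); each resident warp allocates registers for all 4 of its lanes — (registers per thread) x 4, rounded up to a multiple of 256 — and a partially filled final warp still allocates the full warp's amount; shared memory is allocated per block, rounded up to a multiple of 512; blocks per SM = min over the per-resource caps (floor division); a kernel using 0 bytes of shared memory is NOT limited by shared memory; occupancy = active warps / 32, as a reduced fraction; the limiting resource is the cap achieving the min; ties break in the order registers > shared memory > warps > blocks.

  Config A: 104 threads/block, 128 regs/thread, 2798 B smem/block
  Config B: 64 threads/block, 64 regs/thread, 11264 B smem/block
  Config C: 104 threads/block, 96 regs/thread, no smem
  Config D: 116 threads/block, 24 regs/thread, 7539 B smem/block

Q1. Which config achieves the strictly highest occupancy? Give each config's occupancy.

occupancies: A 13/16, B 1, C 13/16, D 29/32

Answer: B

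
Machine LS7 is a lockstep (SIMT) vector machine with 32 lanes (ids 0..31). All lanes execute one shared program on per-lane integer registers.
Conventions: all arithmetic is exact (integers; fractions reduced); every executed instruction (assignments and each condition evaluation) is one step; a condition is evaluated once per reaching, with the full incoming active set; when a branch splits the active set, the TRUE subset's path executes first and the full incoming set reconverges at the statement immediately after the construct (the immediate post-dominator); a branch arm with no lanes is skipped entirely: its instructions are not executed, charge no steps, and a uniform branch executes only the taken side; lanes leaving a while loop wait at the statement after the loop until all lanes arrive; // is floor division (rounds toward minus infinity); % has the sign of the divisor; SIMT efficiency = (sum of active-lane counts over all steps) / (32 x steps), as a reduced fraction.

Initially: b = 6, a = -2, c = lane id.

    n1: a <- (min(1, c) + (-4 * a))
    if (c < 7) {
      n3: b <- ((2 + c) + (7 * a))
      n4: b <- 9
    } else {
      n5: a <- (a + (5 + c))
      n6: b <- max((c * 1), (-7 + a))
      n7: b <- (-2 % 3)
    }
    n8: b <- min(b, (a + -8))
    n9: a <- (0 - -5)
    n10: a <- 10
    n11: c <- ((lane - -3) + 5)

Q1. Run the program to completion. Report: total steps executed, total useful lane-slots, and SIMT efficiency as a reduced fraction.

Answer: 11 steps, 281 useful, 281/352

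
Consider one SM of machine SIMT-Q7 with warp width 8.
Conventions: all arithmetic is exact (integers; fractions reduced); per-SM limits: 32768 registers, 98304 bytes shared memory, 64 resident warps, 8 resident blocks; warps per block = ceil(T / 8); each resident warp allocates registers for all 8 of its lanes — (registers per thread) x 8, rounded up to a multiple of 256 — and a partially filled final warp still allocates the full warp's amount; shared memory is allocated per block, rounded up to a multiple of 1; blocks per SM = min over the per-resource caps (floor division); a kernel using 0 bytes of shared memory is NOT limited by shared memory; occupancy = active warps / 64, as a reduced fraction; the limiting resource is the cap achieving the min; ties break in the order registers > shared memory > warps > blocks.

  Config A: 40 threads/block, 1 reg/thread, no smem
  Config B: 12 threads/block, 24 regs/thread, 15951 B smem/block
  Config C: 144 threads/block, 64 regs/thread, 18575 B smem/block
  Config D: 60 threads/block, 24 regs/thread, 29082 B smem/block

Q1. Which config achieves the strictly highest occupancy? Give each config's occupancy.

occupancies: A 5/8, B 3/16, C 27/32, D 3/8

Answer: C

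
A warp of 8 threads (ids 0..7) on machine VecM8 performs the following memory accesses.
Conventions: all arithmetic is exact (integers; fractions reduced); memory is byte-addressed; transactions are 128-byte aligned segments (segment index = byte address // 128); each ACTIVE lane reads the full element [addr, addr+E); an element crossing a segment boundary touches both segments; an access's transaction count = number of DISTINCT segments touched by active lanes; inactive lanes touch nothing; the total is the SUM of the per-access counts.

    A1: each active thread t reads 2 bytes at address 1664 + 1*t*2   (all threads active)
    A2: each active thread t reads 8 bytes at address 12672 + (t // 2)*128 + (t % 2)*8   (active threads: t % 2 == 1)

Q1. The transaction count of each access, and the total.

A1: 1 transaction
A2: 4 transactions

Answer: 1,4; total 5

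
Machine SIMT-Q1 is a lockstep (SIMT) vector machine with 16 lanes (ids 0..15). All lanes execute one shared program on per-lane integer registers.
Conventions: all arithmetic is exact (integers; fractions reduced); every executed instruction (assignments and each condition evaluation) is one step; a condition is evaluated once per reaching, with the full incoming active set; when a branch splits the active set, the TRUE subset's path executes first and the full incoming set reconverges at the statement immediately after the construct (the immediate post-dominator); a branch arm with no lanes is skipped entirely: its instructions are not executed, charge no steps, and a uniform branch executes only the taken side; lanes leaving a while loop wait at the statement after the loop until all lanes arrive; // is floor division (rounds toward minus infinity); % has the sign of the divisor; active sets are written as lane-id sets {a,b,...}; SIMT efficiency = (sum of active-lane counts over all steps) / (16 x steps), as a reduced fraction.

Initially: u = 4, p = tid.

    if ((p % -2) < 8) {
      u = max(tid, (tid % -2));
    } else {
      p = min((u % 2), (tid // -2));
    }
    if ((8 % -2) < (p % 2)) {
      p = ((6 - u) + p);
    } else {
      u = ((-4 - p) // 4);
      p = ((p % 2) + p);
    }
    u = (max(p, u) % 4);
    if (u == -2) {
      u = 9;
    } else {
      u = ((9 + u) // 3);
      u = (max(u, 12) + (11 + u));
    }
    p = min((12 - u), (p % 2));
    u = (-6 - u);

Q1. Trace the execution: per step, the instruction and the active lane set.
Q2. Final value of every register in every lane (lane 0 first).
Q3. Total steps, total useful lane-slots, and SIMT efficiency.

step 0: eval ((p % -2) < 8)          {0,1,2,3,4,5,6,7,8,9,10,11,12,13,14,15}
step 1: u <- max(tid, (tid % -2))    {0,1,2,3,4,5,6,7,8,9,10,11,12,13,14,15}
step 2: eval ((8 % -2) < (p % 2))    {0,1,2,3,4,5,6,7,8,9,10,11,12,13,14,15}
step 3: p <- ((6 - u) + p)           {1,3,5,7,9,11,13,15}
step 4: u <- ((-4 - p) // 4)         {0,2,4,6,8,10,12,14}
step 5: p <- ((p % 2) + p)           {0,2,4,6,8,10,12,14}
step 6: u <- (max(p, u) % 4)         {0,1,2,3,4,5,6,7,8,9,10,11,12,13,14,15}
step 7: eval (u == -2)               {0,1,2,3,4,5,6,7,8,9,10,11,12,13,14,15}
step 8: u <- ((9 + u) // 3)          {0,1,2,3,4,5,6,7,8,9,10,11,12,13,14,15}
step 9: u <- (max(u, 12) + (11 + u)) {0,1,2,3,4,5,6,7,8,9,10,11,12,13,14,15}
step 10: p <- min((12 - u), (p % 2))  {0,1,2,3,4,5,6,7,8,9,10,11,12,13,14,15}
step 11: u <- (-6 - u)                {0,1,2,3,4,5,6,7,8,9,10,11,12,13,14,15}

Answer: 12 steps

u: -32,-32,-32,-32,-32,-32,-32,-33,-32,-32,-32,-33,-32,-32,-32,-33
p: -14,-14,-14,-14,-14,-14,-14,-15,-14,-14,-14,-15,-14,-14,-14,-15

steps = 12; useful = 168; efficiency = 168/192 = 7/8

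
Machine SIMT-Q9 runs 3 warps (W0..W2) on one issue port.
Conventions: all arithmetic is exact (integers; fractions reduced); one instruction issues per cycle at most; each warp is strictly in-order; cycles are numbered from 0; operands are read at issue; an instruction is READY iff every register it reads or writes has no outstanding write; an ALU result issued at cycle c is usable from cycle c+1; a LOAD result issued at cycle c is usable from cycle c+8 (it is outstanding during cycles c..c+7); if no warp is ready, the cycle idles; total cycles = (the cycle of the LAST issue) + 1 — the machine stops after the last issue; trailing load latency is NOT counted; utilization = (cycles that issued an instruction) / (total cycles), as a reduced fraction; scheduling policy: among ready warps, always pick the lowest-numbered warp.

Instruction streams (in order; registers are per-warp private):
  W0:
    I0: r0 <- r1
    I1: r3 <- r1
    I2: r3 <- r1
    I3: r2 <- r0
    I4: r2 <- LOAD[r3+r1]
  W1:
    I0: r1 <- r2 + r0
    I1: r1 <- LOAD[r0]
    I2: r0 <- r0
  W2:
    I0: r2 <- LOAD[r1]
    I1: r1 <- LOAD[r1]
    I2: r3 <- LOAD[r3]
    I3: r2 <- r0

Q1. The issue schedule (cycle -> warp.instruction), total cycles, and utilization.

cycle 0: W0.I0
cycle 1: W0.I1
cycle 2: W0.I2
cycle 3: W0.I3
cycle 4: W0.I4
cycle 5: W1.I0
cycle 6: W1.I1
cycle 7: W1.I2
cycle 8: W2.I0
cycle 9: W2.I1
cycle 10: W2.I2
cycle 11: idle
cycle 12: idle
cycle 13: idle
cycle 14: idle
cycle 15: idle
cycle 16: W2.I3

Answer: 17 cycles, utilization 12/17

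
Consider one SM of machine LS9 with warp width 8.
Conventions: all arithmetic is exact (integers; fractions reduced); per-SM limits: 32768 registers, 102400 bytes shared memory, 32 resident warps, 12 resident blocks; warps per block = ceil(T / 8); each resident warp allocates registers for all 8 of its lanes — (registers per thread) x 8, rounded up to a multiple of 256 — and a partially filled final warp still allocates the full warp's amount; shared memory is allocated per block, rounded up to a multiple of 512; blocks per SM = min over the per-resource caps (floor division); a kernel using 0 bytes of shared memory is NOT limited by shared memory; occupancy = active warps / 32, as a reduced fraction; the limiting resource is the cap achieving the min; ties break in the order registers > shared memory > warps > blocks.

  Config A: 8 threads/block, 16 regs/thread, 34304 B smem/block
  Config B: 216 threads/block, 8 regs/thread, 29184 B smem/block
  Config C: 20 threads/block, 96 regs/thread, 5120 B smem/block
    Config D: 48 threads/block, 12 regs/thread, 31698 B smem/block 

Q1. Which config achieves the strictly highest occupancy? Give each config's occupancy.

occupancies: A 1/16, B 27/32, C 15/16, D 9/16

Answer: C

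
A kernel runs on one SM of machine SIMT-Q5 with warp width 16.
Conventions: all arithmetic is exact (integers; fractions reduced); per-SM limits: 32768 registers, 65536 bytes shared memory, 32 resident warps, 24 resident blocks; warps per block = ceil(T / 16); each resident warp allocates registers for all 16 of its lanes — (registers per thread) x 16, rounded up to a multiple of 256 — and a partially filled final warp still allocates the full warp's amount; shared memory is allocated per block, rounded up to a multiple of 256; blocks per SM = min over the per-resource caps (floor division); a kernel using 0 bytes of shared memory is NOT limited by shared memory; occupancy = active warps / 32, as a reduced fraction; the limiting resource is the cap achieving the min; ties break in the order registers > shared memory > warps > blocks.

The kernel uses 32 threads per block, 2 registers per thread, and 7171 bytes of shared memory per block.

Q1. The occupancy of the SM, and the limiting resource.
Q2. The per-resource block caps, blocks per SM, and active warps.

Answer: occupancy 1/2, limited by shared memory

registers: 64 blocks
shared memory: 8 blocks
warps: 16 blocks
blocks: 24 blocks

Answer: 8 blocks, 16 active warps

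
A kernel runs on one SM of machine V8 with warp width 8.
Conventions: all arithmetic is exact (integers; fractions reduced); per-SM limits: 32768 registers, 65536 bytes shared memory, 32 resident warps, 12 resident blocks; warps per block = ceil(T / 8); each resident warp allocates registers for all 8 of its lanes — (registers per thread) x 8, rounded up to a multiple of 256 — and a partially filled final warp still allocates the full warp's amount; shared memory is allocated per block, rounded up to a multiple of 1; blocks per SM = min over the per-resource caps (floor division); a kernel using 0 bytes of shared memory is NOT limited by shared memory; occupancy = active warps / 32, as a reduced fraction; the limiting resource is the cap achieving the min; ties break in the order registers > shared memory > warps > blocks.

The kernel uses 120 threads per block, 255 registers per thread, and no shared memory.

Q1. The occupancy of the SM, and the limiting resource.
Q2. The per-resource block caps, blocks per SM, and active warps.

Answer: occupancy 15/32, limited by registers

registers: 1 block
shared memory: no limit (kernel uses none)
warps: 2 blocks
blocks: 12 blocks

Answer: 1 block, 15 active warps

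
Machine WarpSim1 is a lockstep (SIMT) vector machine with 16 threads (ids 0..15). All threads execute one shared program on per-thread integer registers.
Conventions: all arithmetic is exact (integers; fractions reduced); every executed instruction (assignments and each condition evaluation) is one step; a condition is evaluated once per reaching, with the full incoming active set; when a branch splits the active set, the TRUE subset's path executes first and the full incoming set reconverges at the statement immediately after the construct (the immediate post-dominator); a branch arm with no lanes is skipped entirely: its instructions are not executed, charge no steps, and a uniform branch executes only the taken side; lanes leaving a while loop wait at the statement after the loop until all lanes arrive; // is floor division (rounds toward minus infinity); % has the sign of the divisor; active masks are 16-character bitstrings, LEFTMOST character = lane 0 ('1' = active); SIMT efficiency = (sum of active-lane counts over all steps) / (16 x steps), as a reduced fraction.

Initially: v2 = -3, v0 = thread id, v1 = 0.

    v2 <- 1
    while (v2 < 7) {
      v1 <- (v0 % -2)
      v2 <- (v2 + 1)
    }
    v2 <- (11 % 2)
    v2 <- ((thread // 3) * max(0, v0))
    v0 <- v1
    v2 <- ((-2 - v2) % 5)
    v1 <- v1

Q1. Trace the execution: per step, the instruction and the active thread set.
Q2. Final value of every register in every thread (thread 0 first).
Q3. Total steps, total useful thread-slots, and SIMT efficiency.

step 0: v2 <- 1                      1111111111111111
step 1: eval (v2 < 7)                1111111111111111
step 2: v1 <- (v0 % -2)              1111111111111111
step 3: v2 <- (v2 + 1)               1111111111111111
step 4: eval (v2 < 7)                1111111111111111
step 5: v1 <- (v0 % -2)              1111111111111111
step 6: v2 <- (v2 + 1)               1111111111111111
step 7: eval (v2 < 7)                1111111111111111
step 8: v1 <- (v0 % -2)              1111111111111111
step 9: v2 <- (v2 + 1)               1111111111111111
step 10: eval (v2 < 7)                1111111111111111
step 11: v1 <- (v0 % -2)              1111111111111111
step 12: v2 <- (v2 + 1)               1111111111111111
step 13: eval (v2 < 7)                1111111111111111
step 14: v1 <- (v0 % -2)              1111111111111111
step 15: v2 <- (v2 + 1)               1111111111111111
step 16: eval (v2 < 7)                1111111111111111
step 17: v1 <- (v0 % -2)              1111111111111111
step 18: v2 <- (v2 + 1)               1111111111111111
step 19: eval (v2 < 7)                1111111111111111
step 20: v2 <- (11 % 2)               1111111111111111
step 21: v2 <- ((thread // 3) * max(0, v0)) 1111111111111111
step 22: v0 <- v1                     1111111111111111
step 23: v2 <- ((-2 - v2) % 5)        1111111111111111
step 24: v1 <- v1                     1111111111111111

Answer: 25 steps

v2: 3,3,3,0,4,3,1,4,2,1,3,0,0,1,2,3
v0: 0,-1,0,-1,0,-1,0,-1,0,-1,0,-1,0,-1,0,-1
v1: 0,-1,0,-1,0,-1,0,-1,0,-1,0,-1,0,-1,0,-1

steps = 25; useful = 400; efficiency = 400/400 = 1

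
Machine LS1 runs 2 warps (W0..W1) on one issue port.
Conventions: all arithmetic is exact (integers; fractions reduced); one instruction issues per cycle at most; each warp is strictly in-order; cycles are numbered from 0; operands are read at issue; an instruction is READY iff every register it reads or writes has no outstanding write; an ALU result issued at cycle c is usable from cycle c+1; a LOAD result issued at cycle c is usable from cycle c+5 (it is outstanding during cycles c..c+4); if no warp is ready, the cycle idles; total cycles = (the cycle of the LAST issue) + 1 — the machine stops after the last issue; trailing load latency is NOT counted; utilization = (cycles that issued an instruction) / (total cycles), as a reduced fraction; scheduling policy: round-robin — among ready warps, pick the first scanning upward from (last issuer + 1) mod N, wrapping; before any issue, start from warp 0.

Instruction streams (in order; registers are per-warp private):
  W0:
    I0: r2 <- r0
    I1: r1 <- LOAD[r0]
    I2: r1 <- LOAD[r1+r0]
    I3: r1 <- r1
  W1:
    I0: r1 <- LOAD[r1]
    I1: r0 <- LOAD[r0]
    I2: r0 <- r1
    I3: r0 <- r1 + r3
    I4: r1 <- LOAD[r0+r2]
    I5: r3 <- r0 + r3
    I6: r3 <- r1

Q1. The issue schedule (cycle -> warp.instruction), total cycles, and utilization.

cycle 0: W0.I0
cycle 1: W1.I0
cycle 2: W0.I1
cycle 3: W1.I1
cycle 4: idle
cycle 5: idle
cycle 6: idle
cycle 7: W0.I2
cycle 8: W1.I2
cycle 9: W1.I3
cycle 10: W1.I4
cycle 11: W1.I5
cycle 12: W0.I3
cycle 13: idle
cycle 14: idle
cycle 15: W1.I6

Answer: 16 cycles, utilization 11/16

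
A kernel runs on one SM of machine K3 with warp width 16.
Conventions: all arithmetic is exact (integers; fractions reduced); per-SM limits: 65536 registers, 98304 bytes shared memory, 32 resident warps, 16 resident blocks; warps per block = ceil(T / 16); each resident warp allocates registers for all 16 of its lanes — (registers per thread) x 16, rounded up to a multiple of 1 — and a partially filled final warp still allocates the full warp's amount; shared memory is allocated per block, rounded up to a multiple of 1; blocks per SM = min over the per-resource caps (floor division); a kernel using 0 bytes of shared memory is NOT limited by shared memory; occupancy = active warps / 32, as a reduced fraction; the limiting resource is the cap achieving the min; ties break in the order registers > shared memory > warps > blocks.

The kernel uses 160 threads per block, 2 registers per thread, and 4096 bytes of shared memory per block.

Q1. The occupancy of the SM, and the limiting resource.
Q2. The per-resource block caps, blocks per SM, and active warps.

Answer: occupancy 15/16, limited by warps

registers: 204 blocks
shared memory: 24 blocks
warps: 3 blocks
blocks: 16 blocks

Answer: 3 blocks, 30 active warps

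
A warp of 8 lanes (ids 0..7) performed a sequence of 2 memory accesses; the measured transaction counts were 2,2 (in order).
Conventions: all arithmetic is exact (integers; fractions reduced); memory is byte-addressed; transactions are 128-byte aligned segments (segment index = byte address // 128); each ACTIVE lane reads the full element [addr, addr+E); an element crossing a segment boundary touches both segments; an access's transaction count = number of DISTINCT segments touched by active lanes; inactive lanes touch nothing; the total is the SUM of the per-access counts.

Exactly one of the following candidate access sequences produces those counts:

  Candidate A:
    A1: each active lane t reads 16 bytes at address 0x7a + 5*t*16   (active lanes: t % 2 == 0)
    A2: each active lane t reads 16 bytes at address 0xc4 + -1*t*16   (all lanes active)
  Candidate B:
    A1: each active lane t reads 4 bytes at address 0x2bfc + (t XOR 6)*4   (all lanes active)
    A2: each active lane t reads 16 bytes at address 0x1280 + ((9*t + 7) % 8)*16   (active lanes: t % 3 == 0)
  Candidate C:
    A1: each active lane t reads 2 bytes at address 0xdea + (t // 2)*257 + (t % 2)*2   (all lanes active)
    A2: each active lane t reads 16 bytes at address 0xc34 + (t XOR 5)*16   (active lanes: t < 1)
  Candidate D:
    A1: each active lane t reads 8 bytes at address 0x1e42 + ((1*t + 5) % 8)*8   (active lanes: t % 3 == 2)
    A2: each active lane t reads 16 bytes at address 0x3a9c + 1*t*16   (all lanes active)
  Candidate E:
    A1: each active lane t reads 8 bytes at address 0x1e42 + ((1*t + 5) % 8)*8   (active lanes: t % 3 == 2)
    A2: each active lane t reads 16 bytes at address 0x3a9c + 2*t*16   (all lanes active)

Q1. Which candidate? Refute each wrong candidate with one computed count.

A: A1 gives 5 transactions, not 2
B: A2 gives 1 transaction, not 2
C: A1 gives 4 transactions, not 2
E: A2 gives 3 transactions, not 2
D: all counts match (2,2)

Answer: D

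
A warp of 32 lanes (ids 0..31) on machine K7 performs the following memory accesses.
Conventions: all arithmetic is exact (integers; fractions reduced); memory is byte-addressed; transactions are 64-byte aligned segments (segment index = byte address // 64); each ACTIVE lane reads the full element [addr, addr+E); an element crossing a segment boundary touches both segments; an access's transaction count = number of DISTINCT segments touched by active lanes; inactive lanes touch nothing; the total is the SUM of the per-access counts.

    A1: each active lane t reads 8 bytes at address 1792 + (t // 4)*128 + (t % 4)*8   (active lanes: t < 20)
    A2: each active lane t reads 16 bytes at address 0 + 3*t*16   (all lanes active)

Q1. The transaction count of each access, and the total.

A1: 5 transactions
A2: 24 transactions

Answer: 5,24; total 29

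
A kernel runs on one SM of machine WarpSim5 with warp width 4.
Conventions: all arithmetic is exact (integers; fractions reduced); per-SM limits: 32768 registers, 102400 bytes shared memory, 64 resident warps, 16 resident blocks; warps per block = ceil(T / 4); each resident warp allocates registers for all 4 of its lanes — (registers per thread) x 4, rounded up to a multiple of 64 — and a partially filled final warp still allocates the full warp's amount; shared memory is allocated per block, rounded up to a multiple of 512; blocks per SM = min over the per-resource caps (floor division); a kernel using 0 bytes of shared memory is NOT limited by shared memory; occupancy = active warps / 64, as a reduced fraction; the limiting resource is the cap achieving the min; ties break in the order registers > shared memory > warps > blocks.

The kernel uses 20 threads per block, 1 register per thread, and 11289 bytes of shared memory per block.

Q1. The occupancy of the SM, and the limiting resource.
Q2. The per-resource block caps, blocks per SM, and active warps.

Answer: occupancy 5/8, limited by shared memory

registers: 102 blocks
shared memory: 8 blocks
warps: 12 blocks
blocks: 16 blocks

Answer: 8 blocks, 40 active warps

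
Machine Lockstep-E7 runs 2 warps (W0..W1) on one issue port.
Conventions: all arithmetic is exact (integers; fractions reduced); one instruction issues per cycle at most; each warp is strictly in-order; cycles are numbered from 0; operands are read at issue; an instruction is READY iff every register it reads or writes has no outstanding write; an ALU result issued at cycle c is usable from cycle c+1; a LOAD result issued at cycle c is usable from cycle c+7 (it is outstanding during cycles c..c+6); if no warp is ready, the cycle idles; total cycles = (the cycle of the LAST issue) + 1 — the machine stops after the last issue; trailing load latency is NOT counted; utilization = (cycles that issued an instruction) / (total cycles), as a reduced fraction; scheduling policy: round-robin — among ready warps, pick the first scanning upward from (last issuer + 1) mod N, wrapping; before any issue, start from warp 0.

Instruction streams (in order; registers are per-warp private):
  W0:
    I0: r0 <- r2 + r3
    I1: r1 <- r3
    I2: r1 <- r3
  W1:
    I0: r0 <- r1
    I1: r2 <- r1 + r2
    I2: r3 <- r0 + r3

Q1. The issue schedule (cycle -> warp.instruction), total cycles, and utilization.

cycle 0: W0.I0
cycle 1: W1.I0
cycle 2: W0.I1
cycle 3: W1.I1
cycle 4: W0.I2
cycle 5: W1.I2

Answer: 6 cycles, utilization 1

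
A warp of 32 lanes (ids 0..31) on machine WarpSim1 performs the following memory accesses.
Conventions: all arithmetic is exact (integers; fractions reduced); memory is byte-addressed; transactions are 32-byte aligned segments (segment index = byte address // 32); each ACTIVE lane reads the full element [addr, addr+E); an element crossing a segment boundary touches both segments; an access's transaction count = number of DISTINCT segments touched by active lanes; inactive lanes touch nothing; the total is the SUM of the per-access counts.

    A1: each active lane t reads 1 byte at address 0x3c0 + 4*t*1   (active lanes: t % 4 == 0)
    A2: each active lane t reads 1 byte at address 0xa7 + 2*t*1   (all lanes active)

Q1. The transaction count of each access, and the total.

A1: 4 transactions
A2: 3 transactions

Answer: 4,3; total 7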